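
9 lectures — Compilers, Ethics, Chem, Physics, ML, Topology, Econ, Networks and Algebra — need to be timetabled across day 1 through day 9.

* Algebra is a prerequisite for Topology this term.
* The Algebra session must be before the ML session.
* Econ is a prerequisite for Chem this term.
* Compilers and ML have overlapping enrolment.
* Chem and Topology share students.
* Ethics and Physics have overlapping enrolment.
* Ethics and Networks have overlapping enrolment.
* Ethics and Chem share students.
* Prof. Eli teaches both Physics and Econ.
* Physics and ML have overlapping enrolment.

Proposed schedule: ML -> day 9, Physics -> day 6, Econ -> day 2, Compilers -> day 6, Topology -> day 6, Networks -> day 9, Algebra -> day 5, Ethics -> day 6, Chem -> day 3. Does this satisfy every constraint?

Physics and ML have overlapping enrolment — holds.
Ethics and Physics have overlapping enrolment — violated.
Algebra is a prerequisite for Topology this term — holds.
The Algebra session must be before the ML session — holds.
Ethics and Chem share students — holds.
Prof. Eli teaches both Physics and Econ — holds.
Chem and Topology share students — holds.
Ethics and Networks have overlapping enrolment — holds.
Econ is a prerequisite for Chem this term — holds.
Compilers and ML have overlapping enrolment — holds.

No — it violates: Ethics and Physics have overlapping enrolment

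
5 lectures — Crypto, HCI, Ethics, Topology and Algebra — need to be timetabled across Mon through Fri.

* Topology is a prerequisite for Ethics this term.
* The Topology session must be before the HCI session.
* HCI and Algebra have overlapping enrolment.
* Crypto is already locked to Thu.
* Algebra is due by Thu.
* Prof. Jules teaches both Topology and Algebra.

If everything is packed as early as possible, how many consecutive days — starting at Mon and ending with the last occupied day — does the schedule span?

4

The precedence chain requires at least 2 distinct days.
Crypto can't be placed before Thu — that is day 4 counting from Mon — so the schedule must run through at least 4 days.
4 works (last occupied day: Thu): for example HCI -> Tue, Topology -> Mon, Crypto -> Thu, Algebra -> Wed, Ethics -> Tue.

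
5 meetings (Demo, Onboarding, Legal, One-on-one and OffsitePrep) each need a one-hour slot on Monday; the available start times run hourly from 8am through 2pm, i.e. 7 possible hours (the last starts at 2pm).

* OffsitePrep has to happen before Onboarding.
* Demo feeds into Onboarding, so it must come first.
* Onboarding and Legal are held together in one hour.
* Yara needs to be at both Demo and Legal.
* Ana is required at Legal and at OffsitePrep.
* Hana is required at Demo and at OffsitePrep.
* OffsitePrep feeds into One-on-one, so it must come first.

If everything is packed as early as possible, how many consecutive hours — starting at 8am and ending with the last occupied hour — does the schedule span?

3 hours

The precedence chain requires at least 2 distinct hours.
Could 2 hours be enough, i.e. nothing placed later than 9am? No: One-on-one must come after OffsitePrep (at 8am or later) → {9am}; OffsitePrep must come before One-on-one (at 9am or earlier) → {8am}; Onboarding must come after OffsitePrep (at 8am or later) → {9am}; Demo must come before Onboarding (at 9am or earlier) → {8am}; OffsitePrep can't share with Demo (8am) → nothing is left.
So 2 hours is not enough.
3 works (last occupied hour: 10am): for example One-on-one in 9am, OffsitePrep in 8am, Onboarding in 10am, Demo in 9am, Legal in 10am.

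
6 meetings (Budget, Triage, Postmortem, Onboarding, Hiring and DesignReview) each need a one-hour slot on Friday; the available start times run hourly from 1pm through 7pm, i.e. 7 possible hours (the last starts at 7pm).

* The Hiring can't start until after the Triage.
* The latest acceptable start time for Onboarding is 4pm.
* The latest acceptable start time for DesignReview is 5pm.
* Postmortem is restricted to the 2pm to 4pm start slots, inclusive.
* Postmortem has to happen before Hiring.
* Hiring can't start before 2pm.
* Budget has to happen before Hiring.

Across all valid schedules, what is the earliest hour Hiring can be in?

3pm

Hiring is available from 2pm; precedence pushes Hiring to at least 3pm.
Hiring at 3pm is achievable: Onboarding -> 1pm, Triage -> 1pm, Postmortem -> 2pm, DesignReview -> 1pm, Budget -> 1pm, Hiring -> 3pm.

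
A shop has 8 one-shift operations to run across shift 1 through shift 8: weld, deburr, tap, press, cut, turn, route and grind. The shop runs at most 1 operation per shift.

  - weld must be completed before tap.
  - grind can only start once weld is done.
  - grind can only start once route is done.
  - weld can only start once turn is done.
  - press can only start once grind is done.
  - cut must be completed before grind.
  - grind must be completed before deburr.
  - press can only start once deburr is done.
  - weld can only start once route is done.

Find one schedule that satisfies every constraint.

press=shift 7, turn=shift 2, cut=shift 4, weld=shift 3, tap=shift 8, grind=shift 5, route=shift 1, deburr=shift 6

Checking: turn(shift 2) before weld(shift 3); cut(shift 4) before grind(shift 5); route(shift 1) before grind(shift 5); route(shift 1) before weld(shift 3); weld(shift 3) before grind(shift 5); grind(shift 5) before deburr(shift 6); weld(shift 3) before tap(shift 8); deburr(shift 6) before press(shift 7); grind(shift 5) before press(shift 7); max 1 per shift (cap 1).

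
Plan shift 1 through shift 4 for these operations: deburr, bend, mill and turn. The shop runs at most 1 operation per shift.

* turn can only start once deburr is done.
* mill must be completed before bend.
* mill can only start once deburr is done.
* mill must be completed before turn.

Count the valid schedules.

Enumerating: mill in shift 2, bend in shift 4, deburr in shift 1, turn in shift 3 | deburr in shift 1; turn in shift 4; bend in shift 3; mill in shift 2.

2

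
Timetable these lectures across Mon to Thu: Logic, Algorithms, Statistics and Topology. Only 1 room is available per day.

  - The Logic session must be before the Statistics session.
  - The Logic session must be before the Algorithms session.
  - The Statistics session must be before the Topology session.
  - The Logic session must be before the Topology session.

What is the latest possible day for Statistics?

Wed

Precedence pushes Statistics to at least Tue; downstream work caps Statistics at Wed.
Statistics at Wed is achievable: Algorithms -> Tue, Statistics -> Wed, Topology -> Thu, Logic -> Mon.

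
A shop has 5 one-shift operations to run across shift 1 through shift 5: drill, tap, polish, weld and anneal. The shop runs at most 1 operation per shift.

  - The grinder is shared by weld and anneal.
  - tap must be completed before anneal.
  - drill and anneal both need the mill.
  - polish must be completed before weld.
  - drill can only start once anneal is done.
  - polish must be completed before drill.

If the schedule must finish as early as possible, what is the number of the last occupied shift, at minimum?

shift 5

The precedence chain requires at least 3 distinct shifts.
With at most 1 per shift and 5 operations, at least 5 shifts are needed.
5 works (last occupied shift: shift 5): for example tap=shift 2, weld=shift 5, drill=shift 4, polish=shift 1, anneal=shift 3.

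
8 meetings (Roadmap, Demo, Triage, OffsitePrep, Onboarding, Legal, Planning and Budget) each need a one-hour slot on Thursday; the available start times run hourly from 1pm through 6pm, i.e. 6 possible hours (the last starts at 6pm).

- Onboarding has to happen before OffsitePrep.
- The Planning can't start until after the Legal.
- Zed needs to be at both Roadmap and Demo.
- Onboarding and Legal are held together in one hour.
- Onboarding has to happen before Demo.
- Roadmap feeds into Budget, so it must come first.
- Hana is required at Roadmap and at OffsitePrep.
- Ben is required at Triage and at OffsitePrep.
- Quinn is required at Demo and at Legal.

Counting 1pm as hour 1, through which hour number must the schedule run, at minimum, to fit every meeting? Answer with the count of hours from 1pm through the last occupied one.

2

The precedence chain requires at least 2 distinct hours.
2 works (last occupied hour: 2pm): for example Roadmap -> 1pm, Triage -> 1pm, OffsitePrep -> 2pm, Legal -> 1pm, Budget -> 2pm, Demo -> 2pm, Planning -> 2pm, Onboarding -> 1pm.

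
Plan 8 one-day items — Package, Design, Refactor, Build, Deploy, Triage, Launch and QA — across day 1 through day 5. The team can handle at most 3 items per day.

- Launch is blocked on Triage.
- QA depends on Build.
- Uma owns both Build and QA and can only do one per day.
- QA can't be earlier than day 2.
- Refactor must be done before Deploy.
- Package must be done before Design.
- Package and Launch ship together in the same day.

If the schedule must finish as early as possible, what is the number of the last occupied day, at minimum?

3

The precedence chain requires at least 3 distinct days.
With at most 3 per day and 8 work items, at least 3 days are needed.
3 works (last occupied day: day 3): for example QA=day 2; Deploy=day 3; Package=day 2; Launch=day 2; Build=day 1; Refactor=day 1; Triage=day 1; Design=day 3.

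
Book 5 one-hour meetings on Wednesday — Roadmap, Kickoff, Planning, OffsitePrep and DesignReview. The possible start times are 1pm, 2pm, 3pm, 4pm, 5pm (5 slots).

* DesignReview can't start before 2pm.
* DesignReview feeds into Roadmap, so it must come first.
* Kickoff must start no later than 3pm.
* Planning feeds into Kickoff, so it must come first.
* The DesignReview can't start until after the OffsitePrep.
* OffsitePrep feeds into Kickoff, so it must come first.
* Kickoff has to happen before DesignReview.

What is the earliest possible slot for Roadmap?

Precedence pushes Roadmap to at least 4pm.
Roadmap at 4pm is achievable: Planning -> 1pm; Kickoff -> 2pm; DesignReview -> 3pm; OffsitePrep -> 1pm; Roadmap -> 4pm.

4pm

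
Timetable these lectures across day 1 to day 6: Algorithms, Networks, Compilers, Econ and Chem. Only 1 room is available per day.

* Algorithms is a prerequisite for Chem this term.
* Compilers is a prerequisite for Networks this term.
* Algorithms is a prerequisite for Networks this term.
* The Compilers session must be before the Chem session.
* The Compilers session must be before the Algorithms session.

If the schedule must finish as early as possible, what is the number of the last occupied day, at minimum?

day 5

The precedence chain requires at least 3 distinct days.
With at most 1 per day and 5 lectures, at least 5 days are needed.
5 works (last occupied day: day 5): for example Algorithms=day 2; Compilers=day 1; Econ=day 5; Chem=day 4; Networks=day 3.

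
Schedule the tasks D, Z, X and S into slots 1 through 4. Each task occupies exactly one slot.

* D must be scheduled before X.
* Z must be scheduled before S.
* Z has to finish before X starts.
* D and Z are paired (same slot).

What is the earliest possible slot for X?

2

Precedence pushes X to at least 2.
X at 2 is achievable: S in 2; D in 1; Z in 1; X in 2.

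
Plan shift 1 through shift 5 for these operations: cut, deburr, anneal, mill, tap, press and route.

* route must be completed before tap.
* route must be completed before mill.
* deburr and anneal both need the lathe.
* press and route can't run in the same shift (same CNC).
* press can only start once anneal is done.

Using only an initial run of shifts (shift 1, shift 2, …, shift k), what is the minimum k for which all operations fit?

2 shifts

The precedence chain requires at least 2 distinct shifts.
2 works (last occupied shift: shift 2): for example anneal -> shift 1; press -> shift 2; tap -> shift 2; cut -> shift 1; deburr -> shift 2; mill -> shift 2; route -> shift 1.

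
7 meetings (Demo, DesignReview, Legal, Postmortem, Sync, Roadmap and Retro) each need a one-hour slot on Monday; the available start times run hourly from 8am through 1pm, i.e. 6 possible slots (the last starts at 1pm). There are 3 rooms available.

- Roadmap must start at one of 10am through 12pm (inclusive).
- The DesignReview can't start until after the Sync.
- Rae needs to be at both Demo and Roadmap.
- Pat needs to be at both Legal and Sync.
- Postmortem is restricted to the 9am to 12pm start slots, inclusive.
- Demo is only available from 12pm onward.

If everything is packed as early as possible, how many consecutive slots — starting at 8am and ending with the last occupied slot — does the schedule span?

The precedence chain requires at least 2 distinct slots.
With at most 3 per slot and 7 meetings, at least 3 slots are needed.
Demo can't be placed before 12pm — that is slot 5 counting from 8am — so the schedule must run through at least 5 slots.
5 works (last occupied slot: 12pm): for example Postmortem in 9am, Sync in 8am, DesignReview in 9am, Roadmap in 10am, Retro in 8am, Legal in 9am, Demo in 12pm.

5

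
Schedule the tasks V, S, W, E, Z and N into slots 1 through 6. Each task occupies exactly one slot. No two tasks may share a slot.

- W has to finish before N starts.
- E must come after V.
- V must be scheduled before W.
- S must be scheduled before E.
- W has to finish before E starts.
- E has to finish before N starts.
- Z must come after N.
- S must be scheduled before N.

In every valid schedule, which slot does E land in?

Precedence pushes E to at least 3; downstream work caps E at 4.
So E is pinned to 4.

4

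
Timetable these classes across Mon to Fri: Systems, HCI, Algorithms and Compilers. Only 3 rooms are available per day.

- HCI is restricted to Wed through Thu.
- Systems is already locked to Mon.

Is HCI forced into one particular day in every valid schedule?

No

HCI can be Wed (e.g. HCI in Wed; Systems in Mon; Compilers in Mon; Algorithms in Mon) or Thu (e.g. Compilers -> Mon, Algorithms -> Mon, Systems -> Mon, HCI -> Thu).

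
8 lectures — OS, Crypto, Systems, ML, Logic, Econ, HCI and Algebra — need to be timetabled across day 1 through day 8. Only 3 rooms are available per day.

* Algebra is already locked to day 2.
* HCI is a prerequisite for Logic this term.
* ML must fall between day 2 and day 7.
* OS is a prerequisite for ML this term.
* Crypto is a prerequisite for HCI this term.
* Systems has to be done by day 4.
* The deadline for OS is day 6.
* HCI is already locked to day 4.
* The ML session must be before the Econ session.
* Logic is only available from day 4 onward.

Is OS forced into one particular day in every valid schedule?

No

OS can be day 1 (e.g. Algebra in day 2, Crypto in day 1, Econ in day 3, HCI in day 4, Systems in day 1, Logic in day 5, ML in day 2, OS in day 1) or day 2 (e.g. ML -> day 3, Econ -> day 4, Systems -> day 1, HCI -> day 4, Algebra -> day 2, Crypto -> day 1, OS -> day 2, Logic -> day 5).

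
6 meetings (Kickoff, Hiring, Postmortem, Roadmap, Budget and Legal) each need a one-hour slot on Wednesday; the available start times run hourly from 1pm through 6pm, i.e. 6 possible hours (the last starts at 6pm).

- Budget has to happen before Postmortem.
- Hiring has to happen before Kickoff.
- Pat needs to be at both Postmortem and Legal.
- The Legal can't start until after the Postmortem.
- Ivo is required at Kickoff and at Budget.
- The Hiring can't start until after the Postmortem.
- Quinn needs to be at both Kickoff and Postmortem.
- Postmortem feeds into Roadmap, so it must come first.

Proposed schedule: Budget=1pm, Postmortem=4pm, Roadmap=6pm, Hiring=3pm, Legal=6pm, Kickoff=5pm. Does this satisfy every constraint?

No — it violates: The Hiring can't start until after the Postmortem

Postmortem feeds into Roadmap, so it must come first — holds.
Ivo is required at Kickoff and at Budget — holds.
The Hiring can't start until after the Postmortem — violated.
Budget has to happen before Postmortem — holds.
The Legal can't start until after the Postmortem — holds.
Pat needs to be at both Postmortem and Legal — holds.
Hiring has to happen before Kickoff — holds.
Quinn needs to be at both Kickoff and Postmortem — holds.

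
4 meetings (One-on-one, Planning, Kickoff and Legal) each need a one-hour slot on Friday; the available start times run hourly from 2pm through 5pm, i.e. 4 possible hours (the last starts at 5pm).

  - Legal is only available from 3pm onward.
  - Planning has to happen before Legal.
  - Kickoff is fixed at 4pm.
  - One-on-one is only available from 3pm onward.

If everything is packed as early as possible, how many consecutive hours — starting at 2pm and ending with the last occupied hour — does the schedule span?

3

The precedence chain requires at least 2 distinct hours.
Kickoff can't be placed before 4pm — that is hour 3 counting from 2pm — so the schedule must run through at least 3 hours.
3 works (last occupied hour: 4pm): for example Kickoff=4pm; One-on-one=3pm; Planning=2pm; Legal=3pm.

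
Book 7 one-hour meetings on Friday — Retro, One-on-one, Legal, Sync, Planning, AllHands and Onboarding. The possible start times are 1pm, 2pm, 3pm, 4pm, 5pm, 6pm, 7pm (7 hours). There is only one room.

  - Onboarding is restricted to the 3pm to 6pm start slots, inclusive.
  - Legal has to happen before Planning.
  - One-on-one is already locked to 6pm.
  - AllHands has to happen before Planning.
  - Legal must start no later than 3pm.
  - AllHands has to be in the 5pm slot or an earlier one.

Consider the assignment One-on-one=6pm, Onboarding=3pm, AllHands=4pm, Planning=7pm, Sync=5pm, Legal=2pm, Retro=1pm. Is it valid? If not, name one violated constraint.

Valid

One-on-one is already locked to 6pm — holds.
There is only one room — holds.
Legal must start no later than 3pm — holds.
AllHands has to happen before Planning — holds.
Onboarding is restricted to the 3pm to 6pm start slots, inclusive — holds.
AllHands has to be in the 5pm slot or an earlier one — holds.
Legal has to happen before Planning — holds.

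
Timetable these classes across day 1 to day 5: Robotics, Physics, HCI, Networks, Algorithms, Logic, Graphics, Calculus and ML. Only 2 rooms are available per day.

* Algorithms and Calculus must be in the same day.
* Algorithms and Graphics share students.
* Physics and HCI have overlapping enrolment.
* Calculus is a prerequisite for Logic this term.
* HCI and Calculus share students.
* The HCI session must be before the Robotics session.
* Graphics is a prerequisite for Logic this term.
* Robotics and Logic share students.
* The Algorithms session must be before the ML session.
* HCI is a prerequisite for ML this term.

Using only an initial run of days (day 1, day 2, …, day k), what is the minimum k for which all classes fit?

The precedence chain requires at least 2 distinct days.
With at most 2 per day and 9 classes, at least 5 days are needed.
5 works (last occupied day: day 5): for example Physics in day 4; Networks in day 5; HCI in day 1; Robotics in day 4; Logic in day 3; Graphics in day 1; Algorithms in day 2; Calculus in day 2; ML in day 3.

5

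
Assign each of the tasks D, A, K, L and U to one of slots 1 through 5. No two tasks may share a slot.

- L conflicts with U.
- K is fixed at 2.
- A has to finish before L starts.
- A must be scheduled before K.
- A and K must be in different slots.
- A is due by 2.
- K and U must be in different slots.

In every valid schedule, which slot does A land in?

1

A's window is 1–2.
K is fixed at 2, and A can't share a slot with K.
So A must be 1.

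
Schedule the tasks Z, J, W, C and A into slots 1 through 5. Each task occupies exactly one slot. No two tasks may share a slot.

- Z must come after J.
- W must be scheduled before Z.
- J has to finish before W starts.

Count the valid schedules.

20

Splitting on Z: it can be 3 (2), 4 (6), 5 (12). Listing each branch's schedules as (J, W, C, A):
Z=3: (1,2,4,5) (1,2,5,4) — 2.
Z=4: (1,2,3,5) (1,2,5,3) (1,3,2,5) (1,3,5,2) (2,3,1,5) (2,3,5,1) — 6.
Z=5: (1,2,3,4) (1,2,4,3) (1,3,2,4) (1,3,4,2) (1,4,2,3) (1,4,3,2) (2,3,1,4) (2,3,4,1) (2,4,1,3) (2,4,3,1) (3,4,1,2) (3,4,2,1) — 12.
Summing: 2 + 6 + 12 = 20.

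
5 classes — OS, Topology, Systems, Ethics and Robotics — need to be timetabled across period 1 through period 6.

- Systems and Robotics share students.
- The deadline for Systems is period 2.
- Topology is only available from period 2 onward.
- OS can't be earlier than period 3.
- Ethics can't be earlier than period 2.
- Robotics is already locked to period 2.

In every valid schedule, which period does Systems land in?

Systems's window is period 1–period 2.
Robotics is fixed at period 2, and Systems can't share a period with Robotics.
So Systems must be period 1.

period 1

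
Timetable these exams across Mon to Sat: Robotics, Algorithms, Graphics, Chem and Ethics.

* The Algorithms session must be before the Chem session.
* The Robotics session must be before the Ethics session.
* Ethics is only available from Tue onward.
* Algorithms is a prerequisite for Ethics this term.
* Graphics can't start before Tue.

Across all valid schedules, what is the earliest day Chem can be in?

Tue

Precedence pushes Chem to at least Tue.
Chem at Tue is achievable: Ethics -> Tue; Algorithms -> Mon; Graphics -> Tue; Robotics -> Mon; Chem -> Tue.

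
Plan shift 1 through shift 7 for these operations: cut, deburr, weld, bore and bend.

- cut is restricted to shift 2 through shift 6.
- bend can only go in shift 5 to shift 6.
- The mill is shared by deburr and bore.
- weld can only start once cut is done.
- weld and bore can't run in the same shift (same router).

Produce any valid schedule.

cut in shift 2; bore in shift 2; deburr in shift 1; weld in shift 3; bend in shift 5

Checking: cut(shift 2) before weld(shift 3); weld(shift 3) != bore(shift 2); deburr(shift 1) != bore(shift 2); bend=shift 5 in [shift 5,shift 6]; cut=shift 2 in [shift 2,shift 6].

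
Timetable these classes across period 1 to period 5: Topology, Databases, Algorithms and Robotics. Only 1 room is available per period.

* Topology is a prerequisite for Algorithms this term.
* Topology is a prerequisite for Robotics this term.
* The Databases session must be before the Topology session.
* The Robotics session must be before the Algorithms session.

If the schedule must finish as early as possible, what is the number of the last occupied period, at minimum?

4

The precedence chain requires at least 4 distinct periods.
With at most 1 per period and 4 classes, at least 4 periods are needed.
4 works (last occupied period: period 4): for example Algorithms in period 4; Topology in period 2; Robotics in period 3; Databases in period 1.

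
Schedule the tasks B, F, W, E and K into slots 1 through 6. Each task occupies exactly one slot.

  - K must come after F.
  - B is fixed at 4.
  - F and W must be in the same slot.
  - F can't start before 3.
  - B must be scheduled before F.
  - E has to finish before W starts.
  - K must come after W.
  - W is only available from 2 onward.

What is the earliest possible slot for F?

F is available from 3; precedence pushes F to at least 5; downstream work caps F at 5.
F at 5 is achievable: W -> 5, E -> 1, F -> 5, B -> 4, K -> 6.

5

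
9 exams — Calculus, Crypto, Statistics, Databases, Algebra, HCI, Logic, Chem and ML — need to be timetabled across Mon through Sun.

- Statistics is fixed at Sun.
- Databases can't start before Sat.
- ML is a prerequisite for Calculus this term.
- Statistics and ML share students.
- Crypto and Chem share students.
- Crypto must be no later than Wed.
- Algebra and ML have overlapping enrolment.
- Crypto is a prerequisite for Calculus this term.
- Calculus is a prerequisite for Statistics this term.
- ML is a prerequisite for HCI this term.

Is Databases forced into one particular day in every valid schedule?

No

Databases can be Sat (e.g. Crypto=Mon; Chem=Tue; Databases=Sat; Algebra=Tue; Statistics=Sun; HCI=Tue; ML=Mon; Calculus=Tue; Logic=Mon) or Sun (e.g. Algebra=Tue, Statistics=Sun, HCI=Tue, Logic=Mon, Calculus=Tue, Databases=Sun, Chem=Tue, Crypto=Mon, ML=Mon).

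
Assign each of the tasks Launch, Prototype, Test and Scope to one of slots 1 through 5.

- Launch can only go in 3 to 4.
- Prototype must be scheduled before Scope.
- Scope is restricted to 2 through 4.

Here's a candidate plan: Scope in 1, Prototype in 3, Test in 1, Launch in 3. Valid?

Scope is restricted to 2 through 4 — violated.
Launch can only go in 3 to 4 — holds.
Prototype must be scheduled before Scope — violated.

Invalid. Scope is restricted to 2 through 4.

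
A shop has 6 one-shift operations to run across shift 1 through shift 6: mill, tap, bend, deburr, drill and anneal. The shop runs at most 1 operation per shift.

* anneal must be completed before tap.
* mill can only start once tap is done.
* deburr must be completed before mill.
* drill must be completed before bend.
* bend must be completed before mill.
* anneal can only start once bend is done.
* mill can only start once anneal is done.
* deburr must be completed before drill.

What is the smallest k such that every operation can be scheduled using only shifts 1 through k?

6

The precedence chain requires at least 6 distinct shifts.
With at most 1 per shift and 6 operations, at least 6 shifts are needed.
6 works (last occupied shift: shift 6): for example bend in shift 3; deburr in shift 1; mill in shift 6; drill in shift 2; anneal in shift 4; tap in shift 5.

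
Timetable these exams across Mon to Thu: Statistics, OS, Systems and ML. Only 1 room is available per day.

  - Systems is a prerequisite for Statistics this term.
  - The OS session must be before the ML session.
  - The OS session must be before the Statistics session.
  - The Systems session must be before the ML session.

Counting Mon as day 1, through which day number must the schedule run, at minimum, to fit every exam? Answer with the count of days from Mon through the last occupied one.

The precedence chain requires at least 2 distinct days.
With at most 1 per day and 4 exams, at least 4 days are needed.
4 works (last occupied day: Thu): for example ML -> Thu; Statistics -> Wed; Systems -> Tue; OS -> Mon.

4 days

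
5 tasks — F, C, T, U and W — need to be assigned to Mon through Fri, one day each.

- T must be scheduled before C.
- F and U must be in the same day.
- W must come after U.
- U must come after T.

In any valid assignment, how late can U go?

Precedence pushes U to at least Tue; downstream work caps U at Thu.
U at Thu is achievable: C in Tue, U in Thu, T in Mon, F in Thu, W in Fri.

Thu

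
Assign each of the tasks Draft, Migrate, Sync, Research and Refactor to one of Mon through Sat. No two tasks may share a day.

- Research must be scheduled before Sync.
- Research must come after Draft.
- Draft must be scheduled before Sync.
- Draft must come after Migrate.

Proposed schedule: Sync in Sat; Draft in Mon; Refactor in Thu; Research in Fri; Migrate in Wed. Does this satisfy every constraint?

Draft must be scheduled before Sync — holds.
No two tasks may share a day — holds.
Draft must come after Migrate — violated.
Research must be scheduled before Sync — holds.
Research must come after Draft — holds.

No — it violates: Draft must come after Migrate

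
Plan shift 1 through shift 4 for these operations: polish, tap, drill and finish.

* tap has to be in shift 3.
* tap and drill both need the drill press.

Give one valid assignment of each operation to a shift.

tap in shift 3; drill in shift 1; polish in shift 1; finish in shift 1

Checking: tap(shift 3) != drill(shift 1); tap=shift 3 in [shift 3,shift 3].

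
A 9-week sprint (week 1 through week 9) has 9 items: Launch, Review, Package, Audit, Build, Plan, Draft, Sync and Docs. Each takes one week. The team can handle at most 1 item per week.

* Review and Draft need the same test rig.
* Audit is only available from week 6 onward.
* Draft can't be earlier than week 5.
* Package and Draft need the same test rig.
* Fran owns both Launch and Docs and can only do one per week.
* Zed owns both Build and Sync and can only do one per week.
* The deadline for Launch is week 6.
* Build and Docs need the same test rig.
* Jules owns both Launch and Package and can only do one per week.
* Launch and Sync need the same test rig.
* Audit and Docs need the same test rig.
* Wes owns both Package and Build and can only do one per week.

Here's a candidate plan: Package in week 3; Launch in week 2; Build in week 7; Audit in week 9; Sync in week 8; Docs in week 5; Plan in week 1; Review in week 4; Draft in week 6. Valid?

Audit is only available from week 6 onward — holds.
Wes owns both Package and Build and can only do one per week — holds.
The team can handle at most 1 item per week — holds.
Jules owns both Launch and Package and can only do one per week — holds.
The deadline for Launch is week 6 — holds.
Draft can't be earlier than week 5 — holds.
Fran owns both Launch and Docs and can only do one per week — holds.
Audit and Docs need the same test rig — holds.
Package and Draft need the same test rig — holds.
Review and Draft need the same test rig — holds.
Zed owns both Build and Sync and can only do one per week — holds.
Build and Docs need the same test rig — holds.
Launch and Sync need the same test rig — holds.

Valid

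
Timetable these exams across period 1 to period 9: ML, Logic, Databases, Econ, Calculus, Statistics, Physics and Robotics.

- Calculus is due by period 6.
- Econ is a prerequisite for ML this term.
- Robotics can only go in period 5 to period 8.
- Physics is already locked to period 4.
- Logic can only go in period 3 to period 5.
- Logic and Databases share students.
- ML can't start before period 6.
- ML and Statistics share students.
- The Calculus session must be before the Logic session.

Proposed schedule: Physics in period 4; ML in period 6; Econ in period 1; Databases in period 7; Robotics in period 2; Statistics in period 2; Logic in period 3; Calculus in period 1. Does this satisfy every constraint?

Physics is already locked to period 4 — holds.
Calculus is due by period 6 — holds.
Logic can only go in period 3 to period 5 — holds.
Logic and Databases share students — holds.
Robotics can only go in period 5 to period 8 — violated.
Econ is a prerequisite for ML this term — holds.
ML can't start before period 6 — holds.
ML and Statistics share students — holds.
The Calculus session must be before the Logic session — holds.

No. Robotics can only go in period 5 to period 8 is not satisfied.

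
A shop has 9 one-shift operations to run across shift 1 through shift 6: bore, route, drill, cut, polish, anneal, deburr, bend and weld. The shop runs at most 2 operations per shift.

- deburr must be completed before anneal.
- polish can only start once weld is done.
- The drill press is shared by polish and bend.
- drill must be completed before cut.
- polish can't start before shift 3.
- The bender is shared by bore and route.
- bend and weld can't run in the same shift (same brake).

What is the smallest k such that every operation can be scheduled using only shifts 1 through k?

5 shifts

The precedence chain requires at least 2 distinct shifts.
With at most 2 per shift and 9 operations, at least 5 shifts are needed.
polish can't be placed before shift 3, so the schedule must run through at least shift 3.
5 works (last occupied shift: shift 5): for example bend=shift 4, cut=shift 2, polish=shift 3, drill=shift 1, anneal=shift 3, route=shift 5, bore=shift 4, deburr=shift 1, weld=shift 2.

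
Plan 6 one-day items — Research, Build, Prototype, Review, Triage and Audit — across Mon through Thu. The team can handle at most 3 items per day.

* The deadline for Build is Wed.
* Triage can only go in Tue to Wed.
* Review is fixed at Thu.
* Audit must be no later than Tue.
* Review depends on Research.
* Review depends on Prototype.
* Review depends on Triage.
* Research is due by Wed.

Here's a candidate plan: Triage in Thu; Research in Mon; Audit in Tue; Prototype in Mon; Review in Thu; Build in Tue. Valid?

Invalid. Triage can only go in Tue to Wed.

Review depends on Prototype — holds.
Audit must be no later than Tue — holds.
Review depends on Research — holds.
Review depends on Triage — violated.
Review is fixed at Thu — holds.
The deadline for Build is Wed — holds.
The team can handle at most 3 items per day — holds.
Research is due by Wed — holds.
Triage can only go in Tue to Wed — violated.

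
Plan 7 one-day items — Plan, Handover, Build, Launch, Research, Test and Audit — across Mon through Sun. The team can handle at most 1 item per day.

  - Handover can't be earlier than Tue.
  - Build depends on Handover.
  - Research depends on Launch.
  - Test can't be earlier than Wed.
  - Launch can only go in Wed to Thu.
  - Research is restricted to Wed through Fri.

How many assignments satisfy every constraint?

Splitting on Handover: it can be Tue (36), Wed (4), Thu (4), Fri (4), Sat (6). Listing each branch's schedules as (Plan, Build, Launch, Research, Test, Audit):
Handover=Tue: (Mon,Wed,Thu,Fri,Sat,Sun) (Mon,Wed,Thu,Fri,Sun,Sat) (Mon,Thu,Wed,Fri,Sat,Sun) (Mon,Thu,Wed,Fri,Sun,Sat) (Mon,Fri,Wed,Thu,Sat,Sun) (Mon,Fri,Wed,Thu,Sun,Sat) (Mon,Sat,Wed,Thu,Fri,Sun) (Mon,Sat,Wed,Thu,Sun,Fri) (Mon,Sat,Wed,Fri,Thu,Sun) (Mon,Sat,Wed,Fri,Sun,Thu) (Mon,Sat,Thu,Fri,Wed,Sun) (Mon,Sat,Thu,Fri,Sun,Wed) (Mon,Sun,Wed,Thu,Fri,Sat) (Mon,Sun,Wed,Thu,Sat,Fri) (Mon,Sun,Wed,Fri,Thu,Sat) (Mon,Sun,Wed,Fri,Sat,Thu) (Mon,Sun,Thu,Fri,Wed,Sat) (Mon,Sun,Thu,Fri,Sat,Wed) (Wed,Sat,Thu,Fri,Sun,Mon) (Wed,Sun,Thu,Fri,Sat,Mon) (Thu,Sat,Wed,Fri,Sun,Mon) (Thu,Sun,Wed,Fri,Sat,Mon) (Fri,Sat,Wed,Thu,Sun,Mon) (Fri,Sun,Wed,Thu,Sat,Mon) (Sat,Wed,Thu,Fri,Sun,Mon) (Sat,Thu,Wed,Fri,Sun,Mon) (Sat,Fri,Wed,Thu,Sun,Mon) (Sat,Sun,Wed,Thu,Fri,Mon) (Sat,Sun,Wed,Fri,Thu,Mon) (Sat,Sun,Thu,Fri,Wed,Mon) (Sun,Wed,Thu,Fri,Sat,Mon) (Sun,Thu,Wed,Fri,Sat,Mon) (Sun,Fri,Wed,Thu,Sat,Mon) (Sun,Sat,Wed,Thu,Fri,Mon) (Sun,Sat,Wed,Fri,Thu,Mon) (Sun,Sat,Thu,Fri,Wed,Mon) — 36.
Handover=Wed: (Mon,Sat,Thu,Fri,Sun,Tue) (Mon,Sun,Thu,Fri,Sat,Tue) (Tue,Sat,Thu,Fri,Sun,Mon) (Tue,Sun,Thu,Fri,Sat,Mon) — 4.
Handover=Thu: (Mon,Sat,Wed,Fri,Sun,Tue) (Mon,Sun,Wed,Fri,Sat,Tue) (Tue,Sat,Wed,Fri,Sun,Mon) (Tue,Sun,Wed,Fri,Sat,Mon) — 4.
Handover=Fri: (Mon,Sat,Wed,Thu,Sun,Tue) (Mon,Sun,Wed,Thu,Sat,Tue) (Tue,Sat,Wed,Thu,Sun,Mon) (Tue,Sun,Wed,Thu,Sat,Mon) — 4.
Handover=Sat: (Mon,Sun,Wed,Thu,Fri,Tue) (Mon,Sun,Wed,Fri,Thu,Tue) (Mon,Sun,Thu,Fri,Wed,Tue) (Tue,Sun,Wed,Thu,Fri,Mon) (Tue,Sun,Wed,Fri,Thu,Mon) (Tue,Sun,Thu,Fri,Wed,Mon) — 6.
Summing: 36 + 4 + 4 + 4 + 6 = 54.

54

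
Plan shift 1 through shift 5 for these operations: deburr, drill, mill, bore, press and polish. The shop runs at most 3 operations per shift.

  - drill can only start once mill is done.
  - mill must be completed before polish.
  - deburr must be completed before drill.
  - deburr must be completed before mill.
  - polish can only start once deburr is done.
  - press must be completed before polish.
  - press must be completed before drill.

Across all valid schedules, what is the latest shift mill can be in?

Precedence pushes mill to at least shift 2; downstream work caps mill at shift 4.
mill at shift 4 is achievable: drill=shift 5; polish=shift 5; mill=shift 4; deburr=shift 1; press=shift 1; bore=shift 1.

shift 4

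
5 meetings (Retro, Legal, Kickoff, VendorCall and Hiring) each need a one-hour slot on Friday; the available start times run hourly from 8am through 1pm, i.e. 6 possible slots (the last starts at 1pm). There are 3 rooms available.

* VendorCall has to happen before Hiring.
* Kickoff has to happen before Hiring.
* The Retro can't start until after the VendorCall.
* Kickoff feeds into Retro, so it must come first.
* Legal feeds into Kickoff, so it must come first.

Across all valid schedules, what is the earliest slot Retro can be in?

10am

Precedence pushes Retro to at least 10am.
Retro at 10am is achievable: VendorCall=8am; Hiring=10am; Retro=10am; Legal=8am; Kickoff=9am.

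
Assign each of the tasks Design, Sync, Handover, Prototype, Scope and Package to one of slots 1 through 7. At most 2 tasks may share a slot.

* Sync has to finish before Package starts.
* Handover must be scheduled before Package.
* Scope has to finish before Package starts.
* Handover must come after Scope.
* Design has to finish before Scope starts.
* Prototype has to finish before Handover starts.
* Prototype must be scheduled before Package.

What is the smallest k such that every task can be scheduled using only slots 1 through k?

The precedence chain requires at least 4 distinct slots.
With at most 2 per slot and 6 tasks, at least 3 slots are needed.
4 works (last occupied slot: 4): for example Design=1, Scope=2, Sync=2, Handover=3, Package=4, Prototype=1.

4 slots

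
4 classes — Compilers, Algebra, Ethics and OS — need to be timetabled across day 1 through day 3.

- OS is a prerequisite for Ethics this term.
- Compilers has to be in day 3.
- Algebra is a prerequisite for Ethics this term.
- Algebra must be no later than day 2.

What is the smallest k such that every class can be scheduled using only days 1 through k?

The precedence chain requires at least 2 distinct days.
Compilers can't be placed before day 3, so the schedule must run through at least day 3.
3 works (last occupied day: day 3): for example Ethics -> day 2, Algebra -> day 1, Compilers -> day 3, OS -> day 1.

3 days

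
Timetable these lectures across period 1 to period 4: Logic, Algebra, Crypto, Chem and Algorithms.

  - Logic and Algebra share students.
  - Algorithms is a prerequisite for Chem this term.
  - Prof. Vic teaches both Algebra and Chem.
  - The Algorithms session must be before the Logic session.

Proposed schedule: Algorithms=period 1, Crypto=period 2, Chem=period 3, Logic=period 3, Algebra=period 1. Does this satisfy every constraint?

Prof. Vic teaches both Algebra and Chem — holds.
Logic and Algebra share students — holds.
Algorithms is a prerequisite for Chem this term — holds.
The Algorithms session must be before the Logic session — holds.

Yes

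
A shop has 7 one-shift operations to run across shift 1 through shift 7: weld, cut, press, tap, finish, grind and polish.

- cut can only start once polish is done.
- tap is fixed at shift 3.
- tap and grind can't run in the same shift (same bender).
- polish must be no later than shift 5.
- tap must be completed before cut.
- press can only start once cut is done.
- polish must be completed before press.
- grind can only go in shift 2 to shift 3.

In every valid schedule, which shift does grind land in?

grind's window is shift 2–shift 3.
tap is fixed at shift 3, and grind can't share a shift with tap.
So grind must be shift 2.

shift 2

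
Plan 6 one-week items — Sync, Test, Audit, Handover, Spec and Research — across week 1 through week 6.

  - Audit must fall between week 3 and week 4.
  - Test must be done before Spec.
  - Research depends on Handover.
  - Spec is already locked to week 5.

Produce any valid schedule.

Handover=week 1; Sync=week 1; Test=week 1; Spec=week 5; Audit=week 3; Research=week 2

Checking: Handover(week 1) before Research(week 2); Test(week 1) before Spec(week 5); Spec=week 5 in [week 5,week 5]; Audit=week 3 in [week 3,week 4].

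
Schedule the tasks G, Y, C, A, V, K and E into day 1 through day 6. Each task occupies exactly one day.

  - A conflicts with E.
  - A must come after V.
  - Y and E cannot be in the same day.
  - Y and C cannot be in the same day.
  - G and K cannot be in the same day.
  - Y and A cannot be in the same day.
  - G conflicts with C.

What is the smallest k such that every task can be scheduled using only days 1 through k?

3

The precedence chain requires at least 2 distinct days.
Could 2 days be enough, i.e. nothing placed later than day 2? No: A must come after V (at day 1 or later) → {day 2}; Y can't share with A (day 2) → {day 1}; E can't share with A (day 2) → {day 1}; E can't share with Y (day 1) → nothing is left.
So 2 days is not enough.
3 works (last occupied day: day 3): for example A=day 2; K=day 2; G=day 1; E=day 3; Y=day 1; C=day 2; V=day 1.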